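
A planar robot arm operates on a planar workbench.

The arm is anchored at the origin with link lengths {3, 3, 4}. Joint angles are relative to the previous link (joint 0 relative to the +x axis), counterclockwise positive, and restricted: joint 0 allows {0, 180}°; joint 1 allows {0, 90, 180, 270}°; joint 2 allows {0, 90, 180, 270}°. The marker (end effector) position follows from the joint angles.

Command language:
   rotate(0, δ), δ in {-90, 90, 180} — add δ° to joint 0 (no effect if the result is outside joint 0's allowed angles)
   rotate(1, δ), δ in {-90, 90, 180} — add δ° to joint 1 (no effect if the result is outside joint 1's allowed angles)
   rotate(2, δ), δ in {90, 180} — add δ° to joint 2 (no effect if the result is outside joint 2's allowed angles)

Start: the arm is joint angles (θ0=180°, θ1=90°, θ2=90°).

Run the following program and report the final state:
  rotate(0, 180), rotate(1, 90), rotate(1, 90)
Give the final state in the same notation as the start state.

joint angles (θ0=0°, θ1=270°, θ2=90°)

from: joint angles (θ0=180°, θ1=90°, θ2=90°)
1. rotate(0, 180) → joint angles (θ0=0°, θ1=90°, θ2=90°)
2. rotate(1, 90) → joint angles (θ0=0°, θ1=180°, θ2=90°)
3. rotate(1, 90) → joint angles (θ0=0°, θ1=270°, θ2=90°)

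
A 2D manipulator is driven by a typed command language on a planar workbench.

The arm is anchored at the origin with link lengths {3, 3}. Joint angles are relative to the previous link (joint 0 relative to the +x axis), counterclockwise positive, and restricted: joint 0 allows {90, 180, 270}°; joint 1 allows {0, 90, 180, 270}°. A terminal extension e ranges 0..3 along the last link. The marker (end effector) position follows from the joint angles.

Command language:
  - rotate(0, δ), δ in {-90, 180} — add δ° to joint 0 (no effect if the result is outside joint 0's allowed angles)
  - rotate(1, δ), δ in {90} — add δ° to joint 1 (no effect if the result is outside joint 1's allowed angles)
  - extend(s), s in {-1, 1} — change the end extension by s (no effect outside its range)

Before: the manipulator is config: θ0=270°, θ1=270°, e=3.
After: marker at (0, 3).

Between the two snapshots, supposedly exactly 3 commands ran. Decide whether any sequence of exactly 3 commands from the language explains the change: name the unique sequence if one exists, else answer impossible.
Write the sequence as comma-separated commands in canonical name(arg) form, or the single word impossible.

start: config: θ0=270°, θ1=270°, e=3
1. rotate(1, 90) → config: θ0=270°, θ1=0°, e=3
2. rotate(1, 90) → config: θ0=270°, θ1=90°, e=3
3. rotate(1, 90) → config: θ0=270°, θ1=180°, e=3
no other 3-command option fits: unique.

rotate(1, 90), rotate(1, 90), rotate(1, 90)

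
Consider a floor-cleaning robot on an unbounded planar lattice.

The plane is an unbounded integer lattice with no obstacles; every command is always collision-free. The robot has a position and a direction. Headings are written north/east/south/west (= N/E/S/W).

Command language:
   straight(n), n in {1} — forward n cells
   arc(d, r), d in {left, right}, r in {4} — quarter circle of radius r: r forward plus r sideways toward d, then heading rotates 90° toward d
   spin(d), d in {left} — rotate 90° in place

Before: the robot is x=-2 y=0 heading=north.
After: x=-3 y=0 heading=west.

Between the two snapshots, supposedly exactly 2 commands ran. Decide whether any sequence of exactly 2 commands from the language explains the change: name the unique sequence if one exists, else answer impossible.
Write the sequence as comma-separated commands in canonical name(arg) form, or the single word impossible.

key: order matters: swapping spin(left) and straight(1) lands elsewhere
t0: x=-2 y=0 heading=north
step 1 (spin(left)): x=-2 y=0 heading=west
step 2 (straight(1)): x=-3 y=0 heading=west
no rival 2-sequence matches.

spin(left), straight(1)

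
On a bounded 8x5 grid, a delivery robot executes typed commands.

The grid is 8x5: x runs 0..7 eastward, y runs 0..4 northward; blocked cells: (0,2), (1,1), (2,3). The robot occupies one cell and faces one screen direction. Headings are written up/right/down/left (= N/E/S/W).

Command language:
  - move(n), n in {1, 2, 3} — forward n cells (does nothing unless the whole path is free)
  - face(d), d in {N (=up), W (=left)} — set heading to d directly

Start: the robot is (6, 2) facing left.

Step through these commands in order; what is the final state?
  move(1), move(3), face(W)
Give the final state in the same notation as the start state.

(2, 2) facing left

from: (6, 2) facing left
[1] after move(1): (5, 2) facing left
[2] after move(3): (2, 2) facing left
[3] after face(W): (2, 2) facing left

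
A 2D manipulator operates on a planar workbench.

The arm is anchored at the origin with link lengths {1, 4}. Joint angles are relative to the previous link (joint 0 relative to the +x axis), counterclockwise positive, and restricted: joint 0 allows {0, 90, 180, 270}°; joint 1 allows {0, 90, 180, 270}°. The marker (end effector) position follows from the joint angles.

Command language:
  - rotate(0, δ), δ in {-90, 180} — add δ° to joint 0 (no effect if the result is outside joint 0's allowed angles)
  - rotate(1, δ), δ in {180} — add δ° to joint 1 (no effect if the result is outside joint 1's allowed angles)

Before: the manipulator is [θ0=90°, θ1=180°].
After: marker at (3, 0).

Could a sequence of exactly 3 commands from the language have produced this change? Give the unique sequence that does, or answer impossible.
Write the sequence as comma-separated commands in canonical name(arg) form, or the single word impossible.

initial: [θ0=90°, θ1=180°]
1. rotate(0, -90) → [θ0=0°, θ1=180°]
2. rotate(0, -90) → [θ0=270°, θ1=180°]
3. rotate(0, -90) → [θ0=180°, θ1=180°]
no rival 3-sequence matches.

rotate(0, -90), rotate(0, -90), rotate(0, -90)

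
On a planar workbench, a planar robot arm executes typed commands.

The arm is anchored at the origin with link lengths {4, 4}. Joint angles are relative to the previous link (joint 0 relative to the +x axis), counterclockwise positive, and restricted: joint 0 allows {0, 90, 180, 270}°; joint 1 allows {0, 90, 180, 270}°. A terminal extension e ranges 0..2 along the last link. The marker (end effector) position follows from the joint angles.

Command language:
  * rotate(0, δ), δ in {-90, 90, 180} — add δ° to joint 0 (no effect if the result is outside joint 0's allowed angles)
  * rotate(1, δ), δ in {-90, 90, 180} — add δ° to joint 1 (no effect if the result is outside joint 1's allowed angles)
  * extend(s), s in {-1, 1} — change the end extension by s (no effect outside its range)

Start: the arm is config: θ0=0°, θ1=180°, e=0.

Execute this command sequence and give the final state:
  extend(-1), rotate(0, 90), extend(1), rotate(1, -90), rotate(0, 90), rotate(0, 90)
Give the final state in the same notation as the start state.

config: θ0=270°, θ1=90°, e=1

t0: config: θ0=0°, θ1=180°, e=0
1. extend(-1) → config: θ0=0°, θ1=180°, e=0
2. rotate(0, 90) → config: θ0=90°, θ1=180°, e=0
3. extend(1) → config: θ0=90°, θ1=180°, e=1
4. rotate(1, -90) → config: θ0=90°, θ1=90°, e=1
5. rotate(0, 90) → config: θ0=180°, θ1=90°, e=1
6. rotate(0, 90) → config: θ0=270°, θ1=90°, e=1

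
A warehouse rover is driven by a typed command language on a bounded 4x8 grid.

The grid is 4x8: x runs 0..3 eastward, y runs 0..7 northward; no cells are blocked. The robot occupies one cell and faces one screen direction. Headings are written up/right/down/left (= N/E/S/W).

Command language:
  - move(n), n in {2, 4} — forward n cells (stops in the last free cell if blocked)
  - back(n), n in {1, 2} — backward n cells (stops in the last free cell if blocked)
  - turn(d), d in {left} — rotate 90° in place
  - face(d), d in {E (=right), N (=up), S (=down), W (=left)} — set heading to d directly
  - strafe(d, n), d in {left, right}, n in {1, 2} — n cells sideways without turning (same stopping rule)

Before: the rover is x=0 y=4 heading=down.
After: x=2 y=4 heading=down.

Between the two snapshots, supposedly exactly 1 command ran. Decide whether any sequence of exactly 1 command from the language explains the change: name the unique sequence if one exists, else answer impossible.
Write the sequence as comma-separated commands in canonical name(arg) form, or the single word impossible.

key: heading stays S — the single command does not turn
begin: x=0 y=4 heading=down
step 1 (strafe(left, 2)): x=2 y=4 heading=down
no other 1-command option fits: unique.

strafe(left, 2)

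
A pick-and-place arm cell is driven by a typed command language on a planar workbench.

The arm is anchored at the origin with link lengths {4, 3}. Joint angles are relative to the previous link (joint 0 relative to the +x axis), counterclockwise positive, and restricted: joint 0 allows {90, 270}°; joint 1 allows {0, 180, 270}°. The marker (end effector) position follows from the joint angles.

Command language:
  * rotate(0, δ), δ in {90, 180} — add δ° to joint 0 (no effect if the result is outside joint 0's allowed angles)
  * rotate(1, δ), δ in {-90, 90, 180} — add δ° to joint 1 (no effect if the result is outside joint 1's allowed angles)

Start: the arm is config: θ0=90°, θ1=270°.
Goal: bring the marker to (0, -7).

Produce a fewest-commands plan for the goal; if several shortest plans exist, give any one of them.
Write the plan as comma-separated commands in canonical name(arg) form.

initial: config: θ0=90°, θ1=270°
t=1 rotate(1, 90) ⇒ config: θ0=90°, θ1=0°
t=2 rotate(0, 180) ⇒ config: θ0=270°, θ1=0°
nothing shorter than 2 reaches the goal.

rotate(1, 90), rotate(0, 180)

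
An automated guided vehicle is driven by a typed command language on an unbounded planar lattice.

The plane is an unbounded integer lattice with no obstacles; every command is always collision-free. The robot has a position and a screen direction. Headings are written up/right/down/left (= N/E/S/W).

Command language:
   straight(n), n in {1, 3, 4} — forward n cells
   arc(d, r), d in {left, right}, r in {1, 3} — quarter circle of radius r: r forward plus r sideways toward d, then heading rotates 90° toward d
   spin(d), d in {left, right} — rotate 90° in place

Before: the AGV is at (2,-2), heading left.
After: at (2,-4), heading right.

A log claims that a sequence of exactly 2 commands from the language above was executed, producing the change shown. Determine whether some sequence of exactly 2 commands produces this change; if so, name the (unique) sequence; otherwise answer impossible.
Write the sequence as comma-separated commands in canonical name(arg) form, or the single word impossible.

arc(left, 1), arc(left, 1)

key: cell and facing (now E) both changed — the 2 commands mix motion and turning
initial: at (2,-2), heading left
[1] after arc(left, 1): at (1,-3), heading down
[2] after arc(left, 1): at (2,-4), heading right
no other 2-command option fits: unique.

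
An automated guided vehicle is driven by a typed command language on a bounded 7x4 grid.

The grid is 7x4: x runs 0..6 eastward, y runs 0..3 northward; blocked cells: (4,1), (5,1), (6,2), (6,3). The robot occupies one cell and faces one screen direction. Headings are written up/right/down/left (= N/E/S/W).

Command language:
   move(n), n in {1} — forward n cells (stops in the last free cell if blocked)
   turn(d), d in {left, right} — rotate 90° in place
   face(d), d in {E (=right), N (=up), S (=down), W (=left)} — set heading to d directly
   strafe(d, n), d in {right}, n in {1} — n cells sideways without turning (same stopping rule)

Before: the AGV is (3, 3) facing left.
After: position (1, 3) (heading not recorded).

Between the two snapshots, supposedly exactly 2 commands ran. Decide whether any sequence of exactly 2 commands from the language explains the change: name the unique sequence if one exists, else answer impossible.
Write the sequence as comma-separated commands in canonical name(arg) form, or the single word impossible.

begin: (3, 3) facing left
[1] after move(1): (2, 3) facing left
[2] after move(1): (1, 3) facing left
no rival 2-sequence matches.

move(1), move(1)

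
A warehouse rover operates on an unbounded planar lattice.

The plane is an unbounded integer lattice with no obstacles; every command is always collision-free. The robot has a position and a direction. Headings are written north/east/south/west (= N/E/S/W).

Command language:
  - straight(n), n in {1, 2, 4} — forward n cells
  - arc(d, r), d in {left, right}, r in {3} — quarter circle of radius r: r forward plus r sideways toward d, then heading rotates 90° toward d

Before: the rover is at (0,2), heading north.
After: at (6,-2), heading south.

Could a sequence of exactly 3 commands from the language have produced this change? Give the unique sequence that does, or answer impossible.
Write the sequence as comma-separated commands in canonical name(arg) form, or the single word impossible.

arc(right, 3), arc(right, 3), straight(4)

key: order matters: swapping arc(right, 3) and straight(4) lands elsewhere
from: at (0,2), heading north
[1] after arc(right, 3): at (3,5), heading east
[2] after arc(right, 3): at (6,2), heading south
[3] after straight(4): at (6,-2), heading south
uniquely the one of 125 3-step routes that fits.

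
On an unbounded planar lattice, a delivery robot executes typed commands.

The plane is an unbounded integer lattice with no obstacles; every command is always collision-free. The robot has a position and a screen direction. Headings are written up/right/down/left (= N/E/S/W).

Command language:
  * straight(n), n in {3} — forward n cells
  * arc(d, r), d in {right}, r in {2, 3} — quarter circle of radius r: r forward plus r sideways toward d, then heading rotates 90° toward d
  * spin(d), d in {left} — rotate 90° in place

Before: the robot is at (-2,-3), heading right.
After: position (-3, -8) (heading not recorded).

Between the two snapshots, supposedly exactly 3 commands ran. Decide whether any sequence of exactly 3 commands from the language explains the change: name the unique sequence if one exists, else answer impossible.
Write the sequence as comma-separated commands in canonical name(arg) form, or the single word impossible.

key: order matters: swapping arc(right, 2) and spin(left) lands elsewhere
start: at (-2,-3), heading right
t=1 arc(right, 2) ⇒ at (0,-5), heading down
t=2 arc(right, 3) ⇒ at (-3,-8), heading left
t=3 spin(left) ⇒ at (-3,-8), heading down
no rival 3-sequence matches.

arc(right, 2), arc(right, 3), spin(left)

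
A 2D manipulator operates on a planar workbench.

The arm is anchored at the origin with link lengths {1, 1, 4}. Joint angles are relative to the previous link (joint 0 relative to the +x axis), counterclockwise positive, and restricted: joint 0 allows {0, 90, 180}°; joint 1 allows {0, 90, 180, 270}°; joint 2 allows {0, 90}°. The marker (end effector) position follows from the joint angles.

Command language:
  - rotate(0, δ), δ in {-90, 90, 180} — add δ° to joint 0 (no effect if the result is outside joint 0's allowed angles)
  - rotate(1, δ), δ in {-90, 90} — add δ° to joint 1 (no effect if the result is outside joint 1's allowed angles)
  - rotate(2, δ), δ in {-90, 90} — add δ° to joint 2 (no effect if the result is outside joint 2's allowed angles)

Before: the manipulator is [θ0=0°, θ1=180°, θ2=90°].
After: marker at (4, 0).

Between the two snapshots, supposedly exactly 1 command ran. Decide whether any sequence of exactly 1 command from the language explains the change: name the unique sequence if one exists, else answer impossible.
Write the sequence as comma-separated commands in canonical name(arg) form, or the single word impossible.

from: [θ0=0°, θ1=180°, θ2=90°]
step 1 (rotate(0, 90)): [θ0=90°, θ1=180°, θ2=90°]
no other 1-command option fits: unique.

rotate(0, 90)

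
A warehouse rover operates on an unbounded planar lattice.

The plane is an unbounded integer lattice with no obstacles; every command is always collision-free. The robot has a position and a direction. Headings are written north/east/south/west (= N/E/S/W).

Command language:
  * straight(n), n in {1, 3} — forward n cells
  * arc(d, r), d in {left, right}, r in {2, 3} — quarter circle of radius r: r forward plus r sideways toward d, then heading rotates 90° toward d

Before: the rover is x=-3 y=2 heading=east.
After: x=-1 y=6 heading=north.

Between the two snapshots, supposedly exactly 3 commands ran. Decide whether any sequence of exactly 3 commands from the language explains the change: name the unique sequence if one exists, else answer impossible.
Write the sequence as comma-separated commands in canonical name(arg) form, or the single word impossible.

key: position moved to (-1,6) AND the heading swung to N — translation plus rotation needed
t0: x=-3 y=2 heading=east
t=1 arc(left, 2) ⇒ x=-1 y=4 heading=north
t=2 straight(1) ⇒ x=-1 y=5 heading=north
t=3 straight(1) ⇒ x=-1 y=6 heading=north
all 216 alternatives checked — unique.

arc(left, 2), straight(1), straight(1)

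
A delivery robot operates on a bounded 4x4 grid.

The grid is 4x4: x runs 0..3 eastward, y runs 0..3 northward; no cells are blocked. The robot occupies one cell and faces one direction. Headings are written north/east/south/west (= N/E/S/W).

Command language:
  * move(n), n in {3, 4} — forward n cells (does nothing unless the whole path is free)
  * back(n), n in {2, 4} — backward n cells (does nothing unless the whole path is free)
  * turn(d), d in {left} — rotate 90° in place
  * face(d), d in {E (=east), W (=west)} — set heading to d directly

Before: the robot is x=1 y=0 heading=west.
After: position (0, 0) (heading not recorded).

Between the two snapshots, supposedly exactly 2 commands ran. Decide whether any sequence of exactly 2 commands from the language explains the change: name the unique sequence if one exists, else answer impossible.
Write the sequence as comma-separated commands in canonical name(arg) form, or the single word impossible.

key: running move(3) before back(2) would end elsewhere — order is forced
from: x=1 y=0 heading=west
[1] after back(2): x=3 y=0 heading=west
[2] after move(3): x=0 y=0 heading=west
no rival 2-sequence matches.

back(2), move(3)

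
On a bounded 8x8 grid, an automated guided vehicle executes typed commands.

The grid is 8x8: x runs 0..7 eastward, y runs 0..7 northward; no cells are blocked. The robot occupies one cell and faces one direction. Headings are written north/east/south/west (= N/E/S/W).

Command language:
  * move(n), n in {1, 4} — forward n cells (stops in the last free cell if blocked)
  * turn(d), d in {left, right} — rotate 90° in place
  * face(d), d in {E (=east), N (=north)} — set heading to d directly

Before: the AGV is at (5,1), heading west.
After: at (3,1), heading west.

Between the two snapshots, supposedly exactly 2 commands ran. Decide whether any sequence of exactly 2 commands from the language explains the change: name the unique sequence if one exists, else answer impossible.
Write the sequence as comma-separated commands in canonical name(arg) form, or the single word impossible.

move(1), move(1)

key: still facing W at the end — nothing in the sequence rotates
start: at (5,1), heading west
1. move(1) → at (4,1), heading west
2. move(1) → at (3,1), heading west
all 36 alternatives checked — unique.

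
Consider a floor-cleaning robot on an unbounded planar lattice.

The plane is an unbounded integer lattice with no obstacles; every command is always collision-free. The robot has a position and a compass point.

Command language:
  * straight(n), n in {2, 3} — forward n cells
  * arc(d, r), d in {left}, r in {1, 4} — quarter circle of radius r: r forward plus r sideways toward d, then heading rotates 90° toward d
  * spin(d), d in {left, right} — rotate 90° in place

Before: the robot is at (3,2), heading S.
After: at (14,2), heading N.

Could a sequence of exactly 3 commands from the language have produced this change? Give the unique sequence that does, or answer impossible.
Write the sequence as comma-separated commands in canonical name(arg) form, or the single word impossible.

arc(left, 4), straight(3), arc(left, 4)

key: position moved to (14,2) AND the heading swung to N — translation plus rotation needed
begin: at (3,2), heading S
[1] after arc(left, 4): at (7,-2), heading E
[2] after straight(3): at (10,-2), heading E
[3] after arc(left, 4): at (14,2), heading N
uniquely the one of 216 3-step routes that fits.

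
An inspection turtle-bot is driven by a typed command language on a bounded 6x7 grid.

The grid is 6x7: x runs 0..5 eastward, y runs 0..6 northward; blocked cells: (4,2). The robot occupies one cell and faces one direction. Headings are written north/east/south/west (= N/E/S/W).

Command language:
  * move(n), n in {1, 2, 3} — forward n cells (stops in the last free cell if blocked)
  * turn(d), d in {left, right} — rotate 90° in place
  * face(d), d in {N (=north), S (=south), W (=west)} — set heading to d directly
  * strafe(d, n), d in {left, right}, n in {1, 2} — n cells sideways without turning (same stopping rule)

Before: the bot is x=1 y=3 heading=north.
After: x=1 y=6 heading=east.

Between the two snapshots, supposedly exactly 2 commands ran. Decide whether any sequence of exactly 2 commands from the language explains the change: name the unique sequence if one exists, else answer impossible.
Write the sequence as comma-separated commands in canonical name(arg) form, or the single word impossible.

key: cell and facing (now E) both changed — the 2 commands mix motion and turning
t0: x=1 y=3 heading=north
t=1 move(3) ⇒ x=1 y=6 heading=north
t=2 turn(right) ⇒ x=1 y=6 heading=east
no rival 2-sequence matches.

move(3), turn(right)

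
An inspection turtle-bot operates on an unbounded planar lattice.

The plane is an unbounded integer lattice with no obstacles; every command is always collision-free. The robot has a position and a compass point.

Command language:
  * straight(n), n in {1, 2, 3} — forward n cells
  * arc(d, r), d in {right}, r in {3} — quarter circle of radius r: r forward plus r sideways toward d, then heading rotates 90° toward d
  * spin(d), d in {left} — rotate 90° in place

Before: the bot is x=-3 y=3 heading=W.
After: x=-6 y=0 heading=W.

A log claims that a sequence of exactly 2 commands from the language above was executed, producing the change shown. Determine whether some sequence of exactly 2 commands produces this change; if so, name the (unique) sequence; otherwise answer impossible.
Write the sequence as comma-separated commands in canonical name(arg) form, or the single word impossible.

spin(left), arc(right, 3)

key: still facing W at the end — net rotation zero over 2 steps
from: x=-3 y=3 heading=W
t=1 spin(left) ⇒ x=-3 y=3 heading=S
t=2 arc(right, 3) ⇒ x=-6 y=0 heading=W
no rival 2-sequence matches.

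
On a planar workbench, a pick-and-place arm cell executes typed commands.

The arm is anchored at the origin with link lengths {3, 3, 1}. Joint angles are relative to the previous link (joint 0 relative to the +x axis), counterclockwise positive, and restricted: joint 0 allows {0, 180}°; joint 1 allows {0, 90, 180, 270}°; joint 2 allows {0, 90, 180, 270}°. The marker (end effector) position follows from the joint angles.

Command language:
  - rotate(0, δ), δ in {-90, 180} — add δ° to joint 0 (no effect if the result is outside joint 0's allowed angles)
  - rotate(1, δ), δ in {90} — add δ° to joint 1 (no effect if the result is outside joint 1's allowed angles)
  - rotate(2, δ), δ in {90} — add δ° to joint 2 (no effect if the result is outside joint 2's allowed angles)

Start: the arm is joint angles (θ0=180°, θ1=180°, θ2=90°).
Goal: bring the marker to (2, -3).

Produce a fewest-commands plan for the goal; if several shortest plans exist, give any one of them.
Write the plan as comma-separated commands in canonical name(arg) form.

from: joint angles (θ0=180°, θ1=180°, θ2=90°)
step 1 (rotate(2, 90)): joint angles (θ0=180°, θ1=180°, θ2=180°)
step 2 (rotate(2, 90)): joint angles (θ0=180°, θ1=180°, θ2=270°)
step 3 (rotate(0, 180)): joint angles (θ0=0°, θ1=180°, θ2=270°)
step 4 (rotate(1, 90)): joint angles (θ0=0°, θ1=270°, θ2=270°)
no 3-step plan works, so 4 is optimal.

rotate(2, 90), rotate(2, 90), rotate(0, 180), rotate(1, 90)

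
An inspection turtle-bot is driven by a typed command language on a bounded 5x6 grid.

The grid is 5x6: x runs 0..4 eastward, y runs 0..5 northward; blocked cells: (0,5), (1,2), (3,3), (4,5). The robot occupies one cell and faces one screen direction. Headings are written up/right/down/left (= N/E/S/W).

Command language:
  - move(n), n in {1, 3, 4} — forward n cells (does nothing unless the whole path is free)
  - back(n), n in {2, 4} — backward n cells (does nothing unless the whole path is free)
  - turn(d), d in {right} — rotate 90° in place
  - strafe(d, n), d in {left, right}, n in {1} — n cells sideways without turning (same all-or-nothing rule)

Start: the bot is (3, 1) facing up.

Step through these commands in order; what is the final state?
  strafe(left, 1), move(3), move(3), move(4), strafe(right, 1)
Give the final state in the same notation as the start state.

(3, 4) facing up

start: (3, 1) facing up
t=1 strafe(left, 1) ⇒ (2, 1) facing up
t=2 move(3) ⇒ (2, 4) facing up
t=3 move(3) ⇒ (2, 4) facing up
t=4 move(4) ⇒ (2, 4) facing up
t=5 strafe(right, 1) ⇒ (3, 4) facing up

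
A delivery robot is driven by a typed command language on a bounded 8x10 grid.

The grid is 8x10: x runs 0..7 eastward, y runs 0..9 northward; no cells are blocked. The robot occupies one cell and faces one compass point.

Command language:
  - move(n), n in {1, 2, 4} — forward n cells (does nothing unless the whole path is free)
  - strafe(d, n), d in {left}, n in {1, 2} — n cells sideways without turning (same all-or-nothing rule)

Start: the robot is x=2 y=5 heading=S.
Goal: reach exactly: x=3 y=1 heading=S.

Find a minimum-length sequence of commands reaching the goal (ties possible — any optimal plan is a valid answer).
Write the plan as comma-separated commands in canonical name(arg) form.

move(4), strafe(left, 1)

begin: x=2 y=5 heading=S
1. move(4) → x=2 y=1 heading=S
2. strafe(left, 1) → x=3 y=1 heading=S
minimal: 2 command(s), checked below 2.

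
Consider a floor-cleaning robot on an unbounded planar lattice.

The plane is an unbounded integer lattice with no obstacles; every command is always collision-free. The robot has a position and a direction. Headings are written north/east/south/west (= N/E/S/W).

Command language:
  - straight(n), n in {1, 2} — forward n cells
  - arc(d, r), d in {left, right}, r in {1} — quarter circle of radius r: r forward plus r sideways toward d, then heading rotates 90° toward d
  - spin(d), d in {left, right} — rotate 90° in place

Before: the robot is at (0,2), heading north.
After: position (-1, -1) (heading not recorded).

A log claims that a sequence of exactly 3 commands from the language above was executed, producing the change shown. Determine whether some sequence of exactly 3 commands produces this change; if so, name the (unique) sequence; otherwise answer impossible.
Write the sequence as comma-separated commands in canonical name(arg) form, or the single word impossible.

spin(left), arc(left, 1), straight(2)

key: order matters: swapping spin(left) and straight(2) lands elsewhere
begin: at (0,2), heading north
1. spin(left) → at (0,2), heading west
2. arc(left, 1) → at (-1,1), heading south
3. straight(2) → at (-1,-1), heading south
no other 3-command option fits: unique.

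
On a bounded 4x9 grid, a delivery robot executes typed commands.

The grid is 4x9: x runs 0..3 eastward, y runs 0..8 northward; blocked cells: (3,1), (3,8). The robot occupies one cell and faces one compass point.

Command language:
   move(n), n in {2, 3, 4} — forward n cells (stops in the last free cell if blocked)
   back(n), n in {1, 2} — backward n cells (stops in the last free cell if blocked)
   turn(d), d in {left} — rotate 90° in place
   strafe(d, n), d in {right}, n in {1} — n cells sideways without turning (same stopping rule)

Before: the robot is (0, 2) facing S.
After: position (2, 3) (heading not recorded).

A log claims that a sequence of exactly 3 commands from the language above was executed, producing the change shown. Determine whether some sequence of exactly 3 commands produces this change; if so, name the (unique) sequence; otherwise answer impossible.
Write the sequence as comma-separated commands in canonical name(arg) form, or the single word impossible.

back(1), turn(left), move(2)

key: running move(2) before back(1) would end elsewhere — order is forced
from: (0, 2) facing S
t=1 back(1) ⇒ (0, 3) facing S
t=2 turn(left) ⇒ (0, 3) facing E
t=3 move(2) ⇒ (2, 3) facing E
uniquely the one of 343 3-step routes that fits.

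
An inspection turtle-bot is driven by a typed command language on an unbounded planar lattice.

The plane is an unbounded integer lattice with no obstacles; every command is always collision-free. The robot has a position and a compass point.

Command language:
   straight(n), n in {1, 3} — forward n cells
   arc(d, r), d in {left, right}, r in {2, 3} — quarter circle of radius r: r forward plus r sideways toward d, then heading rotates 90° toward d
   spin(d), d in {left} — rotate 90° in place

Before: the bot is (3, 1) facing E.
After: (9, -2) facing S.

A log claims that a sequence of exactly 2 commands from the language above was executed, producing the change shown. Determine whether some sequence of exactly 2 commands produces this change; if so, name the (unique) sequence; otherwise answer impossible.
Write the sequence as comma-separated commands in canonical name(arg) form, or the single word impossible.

straight(3), arc(right, 3)

key: cell and facing (now S) both changed — the 2 commands mix motion and turning
start: (3, 1) facing E
step 1 (straight(3)): (6, 1) facing E
step 2 (arc(right, 3)): (9, -2) facing S
no rival 2-sequence matches.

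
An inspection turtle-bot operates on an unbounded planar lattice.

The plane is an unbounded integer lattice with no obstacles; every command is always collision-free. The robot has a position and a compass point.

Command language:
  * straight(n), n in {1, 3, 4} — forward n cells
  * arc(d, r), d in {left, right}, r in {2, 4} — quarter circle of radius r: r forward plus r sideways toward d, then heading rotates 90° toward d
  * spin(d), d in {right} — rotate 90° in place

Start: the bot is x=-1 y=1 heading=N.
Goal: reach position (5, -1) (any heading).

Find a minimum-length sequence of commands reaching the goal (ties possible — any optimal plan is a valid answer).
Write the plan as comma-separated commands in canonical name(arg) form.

from: x=-1 y=1 heading=N
[1] after arc(right, 2): x=1 y=3 heading=E
[2] after arc(right, 4): x=5 y=-1 heading=S
nothing shorter than 2 reaches the goal.

arc(right, 2), arc(right, 4)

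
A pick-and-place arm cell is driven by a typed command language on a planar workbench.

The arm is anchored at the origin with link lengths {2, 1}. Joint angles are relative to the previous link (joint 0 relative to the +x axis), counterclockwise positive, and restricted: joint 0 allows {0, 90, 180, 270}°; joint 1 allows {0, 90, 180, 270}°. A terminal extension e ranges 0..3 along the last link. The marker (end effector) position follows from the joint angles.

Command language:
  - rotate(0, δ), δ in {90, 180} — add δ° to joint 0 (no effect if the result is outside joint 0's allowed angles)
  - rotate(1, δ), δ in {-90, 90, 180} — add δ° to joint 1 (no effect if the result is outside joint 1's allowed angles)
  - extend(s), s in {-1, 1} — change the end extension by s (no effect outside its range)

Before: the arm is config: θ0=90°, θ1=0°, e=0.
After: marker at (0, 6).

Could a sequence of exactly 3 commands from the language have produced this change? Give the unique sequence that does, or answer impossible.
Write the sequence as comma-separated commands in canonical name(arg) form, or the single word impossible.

from: config: θ0=90°, θ1=0°, e=0
[1] after extend(1): config: θ0=90°, θ1=0°, e=1
[2] after extend(1): config: θ0=90°, θ1=0°, e=2
[3] after extend(1): config: θ0=90°, θ1=0°, e=3
uniquely the one of 343 3-step routes that fits.

extend(1), extend(1), extend(1)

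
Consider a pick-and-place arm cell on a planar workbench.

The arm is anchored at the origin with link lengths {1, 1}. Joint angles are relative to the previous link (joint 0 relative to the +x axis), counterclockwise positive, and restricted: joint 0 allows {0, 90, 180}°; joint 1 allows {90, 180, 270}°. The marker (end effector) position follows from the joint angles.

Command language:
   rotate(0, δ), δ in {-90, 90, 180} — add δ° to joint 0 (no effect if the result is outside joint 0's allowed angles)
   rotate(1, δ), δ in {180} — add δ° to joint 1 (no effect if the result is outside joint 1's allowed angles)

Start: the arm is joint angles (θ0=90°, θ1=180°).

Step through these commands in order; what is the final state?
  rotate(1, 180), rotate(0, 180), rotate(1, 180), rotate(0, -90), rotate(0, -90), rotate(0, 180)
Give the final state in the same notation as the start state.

joint angles (θ0=180°, θ1=180°)

initial: joint angles (θ0=90°, θ1=180°)
step 1 (rotate(1, 180)): joint angles (θ0=90°, θ1=180°)
step 2 (rotate(0, 180)): joint angles (θ0=90°, θ1=180°)
step 3 (rotate(1, 180)): joint angles (θ0=90°, θ1=180°)
step 4 (rotate(0, -90)): joint angles (θ0=0°, θ1=180°)
step 5 (rotate(0, -90)): joint angles (θ0=0°, θ1=180°)
step 6 (rotate(0, 180)): joint angles (θ0=180°, θ1=180°)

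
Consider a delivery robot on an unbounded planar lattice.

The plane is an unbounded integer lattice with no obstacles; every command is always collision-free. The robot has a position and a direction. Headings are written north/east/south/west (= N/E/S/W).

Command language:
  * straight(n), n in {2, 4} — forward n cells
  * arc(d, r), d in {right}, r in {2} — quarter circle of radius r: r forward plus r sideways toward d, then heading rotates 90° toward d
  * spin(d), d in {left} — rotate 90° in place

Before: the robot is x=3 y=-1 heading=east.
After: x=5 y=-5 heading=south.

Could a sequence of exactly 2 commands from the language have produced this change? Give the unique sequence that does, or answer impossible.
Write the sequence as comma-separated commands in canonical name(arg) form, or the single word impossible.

key: order matters: swapping arc(right, 2) and straight(2) lands elsewhere
start: x=3 y=-1 heading=east
[1] after arc(right, 2): x=5 y=-3 heading=south
[2] after straight(2): x=5 y=-5 heading=south
no rival 2-sequence matches.

arc(right, 2), straight(2)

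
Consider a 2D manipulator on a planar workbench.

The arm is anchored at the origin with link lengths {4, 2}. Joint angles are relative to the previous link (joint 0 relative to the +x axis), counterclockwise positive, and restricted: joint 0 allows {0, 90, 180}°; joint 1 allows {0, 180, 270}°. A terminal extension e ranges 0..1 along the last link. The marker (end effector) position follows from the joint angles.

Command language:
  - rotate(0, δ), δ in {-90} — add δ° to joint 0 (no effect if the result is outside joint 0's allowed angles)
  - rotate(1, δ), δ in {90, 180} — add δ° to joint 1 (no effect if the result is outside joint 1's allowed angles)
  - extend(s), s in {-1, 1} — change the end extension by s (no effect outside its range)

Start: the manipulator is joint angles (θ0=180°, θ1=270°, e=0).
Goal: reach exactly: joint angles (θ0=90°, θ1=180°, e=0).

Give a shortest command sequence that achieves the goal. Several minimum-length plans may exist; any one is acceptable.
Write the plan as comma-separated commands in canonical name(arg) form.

rotate(1, 90), rotate(0, -90), rotate(1, 180)

from: joint angles (θ0=180°, θ1=270°, e=0)
[1] after rotate(1, 90): joint angles (θ0=180°, θ1=0°, e=0)
[2] after rotate(0, -90): joint angles (θ0=90°, θ1=0°, e=0)
[3] after rotate(1, 180): joint angles (θ0=90°, θ1=180°, e=0)
nothing shorter than 3 reaches the goal.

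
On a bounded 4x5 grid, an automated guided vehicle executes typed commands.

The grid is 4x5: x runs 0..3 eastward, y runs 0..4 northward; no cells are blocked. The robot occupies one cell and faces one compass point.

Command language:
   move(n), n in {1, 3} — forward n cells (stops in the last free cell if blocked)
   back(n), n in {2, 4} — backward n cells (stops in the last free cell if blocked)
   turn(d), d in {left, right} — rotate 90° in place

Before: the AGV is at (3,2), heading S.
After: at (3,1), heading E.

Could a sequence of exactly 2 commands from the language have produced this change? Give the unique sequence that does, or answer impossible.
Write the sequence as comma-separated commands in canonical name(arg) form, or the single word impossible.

move(1), turn(left)

key: running turn(left) before move(1) would end elsewhere — order is forced
start: at (3,2), heading S
t=1 move(1) ⇒ at (3,1), heading S
t=2 turn(left) ⇒ at (3,1), heading E
no other 2-command option fits: unique.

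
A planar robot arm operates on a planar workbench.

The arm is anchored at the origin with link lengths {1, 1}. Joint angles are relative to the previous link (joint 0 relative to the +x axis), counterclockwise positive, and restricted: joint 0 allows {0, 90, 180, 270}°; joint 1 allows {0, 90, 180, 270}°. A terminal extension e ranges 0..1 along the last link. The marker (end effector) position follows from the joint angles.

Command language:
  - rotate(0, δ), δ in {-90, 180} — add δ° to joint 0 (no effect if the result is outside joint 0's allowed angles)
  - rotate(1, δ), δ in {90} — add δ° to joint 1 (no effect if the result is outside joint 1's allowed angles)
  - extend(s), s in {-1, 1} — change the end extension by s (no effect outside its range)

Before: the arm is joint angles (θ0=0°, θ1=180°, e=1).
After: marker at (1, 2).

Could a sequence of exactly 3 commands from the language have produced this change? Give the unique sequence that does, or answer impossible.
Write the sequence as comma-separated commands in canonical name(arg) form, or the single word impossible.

rotate(1, 90), rotate(1, 90), rotate(1, 90)

t0: joint angles (θ0=0°, θ1=180°, e=1)
1. rotate(1, 90) → joint angles (θ0=0°, θ1=270°, e=1)
2. rotate(1, 90) → joint angles (θ0=0°, θ1=0°, e=1)
3. rotate(1, 90) → joint angles (θ0=0°, θ1=90°, e=1)
all 125 alternatives checked — unique.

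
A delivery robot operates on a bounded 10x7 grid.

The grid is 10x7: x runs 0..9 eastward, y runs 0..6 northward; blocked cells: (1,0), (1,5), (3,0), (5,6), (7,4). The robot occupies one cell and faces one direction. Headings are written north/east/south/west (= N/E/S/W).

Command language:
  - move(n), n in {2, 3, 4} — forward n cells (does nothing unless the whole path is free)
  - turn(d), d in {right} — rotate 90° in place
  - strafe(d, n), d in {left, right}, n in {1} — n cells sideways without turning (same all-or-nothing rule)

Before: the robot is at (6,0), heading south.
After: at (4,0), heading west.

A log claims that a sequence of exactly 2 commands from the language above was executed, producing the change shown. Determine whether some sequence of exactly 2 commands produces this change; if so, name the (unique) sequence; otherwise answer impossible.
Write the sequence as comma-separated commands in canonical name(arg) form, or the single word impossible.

turn(right), move(2)

key: running move(2) before turn(right) would end elsewhere — order is forced
t0: at (6,0), heading south
1. turn(right) → at (6,0), heading west
2. move(2) → at (4,0), heading west
no other 2-command option fits: unique.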